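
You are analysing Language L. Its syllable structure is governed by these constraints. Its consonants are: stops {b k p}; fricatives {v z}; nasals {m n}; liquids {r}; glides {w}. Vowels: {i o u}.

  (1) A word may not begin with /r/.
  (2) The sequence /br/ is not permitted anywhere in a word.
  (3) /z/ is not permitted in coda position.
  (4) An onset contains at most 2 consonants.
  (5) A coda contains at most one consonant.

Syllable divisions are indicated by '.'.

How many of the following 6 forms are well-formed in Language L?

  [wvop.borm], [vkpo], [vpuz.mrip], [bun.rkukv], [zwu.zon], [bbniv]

[wvop.borm] — violates constraint 5: syllable 2 coda /rm/ has 2 consonants (> 1) → ill-formed
[vkpo] — violates constraint 4: syllable 1 onset /vkp/ has 3 consonants (> 2) → ill-formed
[vpuz.mrip] — violates constraint 3: syllable 1 coda contains /z/ → ill-formed
[bun.rkukv] — violates constraint 5: syllable 2 coda /kv/ has 2 consonants (> 1) → ill-formed
[zwu.zon] — σ1 onset /zw/ (2C), coda /∅/ ok; σ2 onset /z/, coda /n/ ok → well-formed
[bbniv] — violates constraint 4: syllable 1 onset /bbn/ has 3 consonants (> 2) → ill-formed
Well-formed: [zwu.zon] → 1.

1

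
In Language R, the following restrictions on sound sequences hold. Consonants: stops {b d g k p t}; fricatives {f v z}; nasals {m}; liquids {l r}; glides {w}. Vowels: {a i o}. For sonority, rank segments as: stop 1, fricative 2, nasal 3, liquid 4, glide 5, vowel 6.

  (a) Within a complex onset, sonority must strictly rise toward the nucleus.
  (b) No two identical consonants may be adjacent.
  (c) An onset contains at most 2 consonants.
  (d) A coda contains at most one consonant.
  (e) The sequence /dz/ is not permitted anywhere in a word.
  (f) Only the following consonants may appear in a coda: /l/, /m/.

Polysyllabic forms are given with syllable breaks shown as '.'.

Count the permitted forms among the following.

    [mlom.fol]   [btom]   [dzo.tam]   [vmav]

1

[mlom.fol] — σ1 onset /ml/ (3→4 rises), coda /m/ ok; σ2 onset /f/, coda /l/ ok → permitted
[btom] — violates constraint (a): syllable 1 onset /bt/: /b/ (stop, 1) → /t/ (stop, 1) does not rise → not permitted
[dzo.tam] — violates constraint (e): contains banned sequence /dz/ → not permitted
[vmav] — violates constraint (f): syllable 1 coda contains /v/, which is not a licensed coda consonant → not permitted
Permitted: [mlom.fol] → 1.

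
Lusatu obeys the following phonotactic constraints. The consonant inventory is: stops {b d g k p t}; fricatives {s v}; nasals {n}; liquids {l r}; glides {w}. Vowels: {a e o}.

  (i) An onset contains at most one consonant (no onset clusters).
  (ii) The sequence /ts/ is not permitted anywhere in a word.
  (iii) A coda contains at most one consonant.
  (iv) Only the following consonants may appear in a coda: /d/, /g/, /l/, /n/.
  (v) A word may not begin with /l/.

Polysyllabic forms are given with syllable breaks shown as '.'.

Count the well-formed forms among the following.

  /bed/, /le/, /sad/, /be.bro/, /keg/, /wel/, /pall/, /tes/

/bed/ — σ1 onset /b/, coda /d/ ok → well-formed
/le/ — violates constraint (v): word begins with /l/ → ill-formed
/sad/ — σ1 onset /s/, coda /d/ ok → well-formed
/be.bro/ — violates constraint (i): syllable 2 onset /br/ has 2 consonants (> 1) → ill-formed
/keg/ — σ1 onset /k/, coda /g/ ok → well-formed
/wel/ — σ1 onset /w/, coda /l/ ok → well-formed
/pall/ — violates constraint (iii): syllable 1 coda /ll/ has 2 consonants (> 1) → ill-formed
/tes/ — violates constraint (iv): syllable 1 coda contains /s/, which is not a licensed coda consonant → ill-formed
Well-formed: /bed/, /sad/, /keg/, /wel/ → 4.

4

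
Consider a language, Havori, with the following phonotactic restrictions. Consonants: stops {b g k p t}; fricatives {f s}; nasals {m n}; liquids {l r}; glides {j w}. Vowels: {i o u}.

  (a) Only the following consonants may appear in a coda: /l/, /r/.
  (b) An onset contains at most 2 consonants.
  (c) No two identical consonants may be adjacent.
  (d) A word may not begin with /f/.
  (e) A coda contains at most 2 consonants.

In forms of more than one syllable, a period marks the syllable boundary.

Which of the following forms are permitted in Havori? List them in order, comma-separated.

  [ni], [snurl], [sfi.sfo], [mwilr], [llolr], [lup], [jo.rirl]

[ni] — σ1 onset /n/, coda /∅/ ok → permitted
[snurl] — σ1 onset /sn/ (2C), coda /rl/ (2C) ok → permitted
[sfi.sfo] — σ1 onset /sf/ (2C), coda /∅/ ok; σ2 onset /sf/ (2C), coda /∅/ ok → permitted
[mwilr] — σ1 onset /mw/ (2C), coda /lr/ (2C) ok → permitted
[llolr] — violates constraint (c): adjacent identical consonants /ll/ → not permitted
[lup] — violates constraint (a): syllable 1 coda contains /p/, which is not a licensed coda consonant → not permitted
[jo.rirl] — σ1 onset /j/, coda /∅/ ok; σ2 onset /r/, coda /rl/ (2C) ok → permitted

[ni], [snurl], [sfi.sfo], [mwilr], [jo.rirl]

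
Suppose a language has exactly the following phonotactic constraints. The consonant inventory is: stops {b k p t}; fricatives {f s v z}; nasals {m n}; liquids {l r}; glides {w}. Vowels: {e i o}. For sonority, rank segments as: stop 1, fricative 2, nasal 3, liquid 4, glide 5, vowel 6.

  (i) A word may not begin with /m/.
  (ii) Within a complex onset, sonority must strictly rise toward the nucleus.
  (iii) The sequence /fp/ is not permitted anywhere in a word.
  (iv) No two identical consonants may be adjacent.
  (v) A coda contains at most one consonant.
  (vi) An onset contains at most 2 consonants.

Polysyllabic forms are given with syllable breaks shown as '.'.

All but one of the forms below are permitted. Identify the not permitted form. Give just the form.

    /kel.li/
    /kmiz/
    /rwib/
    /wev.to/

/kel.li/

/kel.li/ — violates constraint (iv): adjacent identical consonants /ll/ → not permitted
/kmiz/ — σ1 onset /km/ (1→3 rises), coda /z/ ok → permitted
/rwib/ — σ1 onset /rw/ (4→5 rises), coda /b/ ok → permitted
/wev.to/ — σ1 onset /w/, coda /v/ ok; σ2 onset /t/, coda /∅/ ok → permitted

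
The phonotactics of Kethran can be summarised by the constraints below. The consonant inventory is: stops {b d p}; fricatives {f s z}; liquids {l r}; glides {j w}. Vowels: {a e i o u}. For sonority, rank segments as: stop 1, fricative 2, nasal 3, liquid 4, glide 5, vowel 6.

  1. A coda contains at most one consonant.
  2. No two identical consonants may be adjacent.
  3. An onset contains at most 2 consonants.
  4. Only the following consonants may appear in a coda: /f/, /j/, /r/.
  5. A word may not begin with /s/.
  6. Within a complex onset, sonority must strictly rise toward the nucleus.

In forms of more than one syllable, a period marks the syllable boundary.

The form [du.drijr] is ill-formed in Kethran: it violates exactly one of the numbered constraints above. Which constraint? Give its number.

[du.drijr]: syllable 2 coda /jr/ has 2 consonants (> 1).
This is a violation of constraint 1: "A coda contains at most one consonant."
The remaining constraints (2, 3, 4, 5, 6) are satisfied.

1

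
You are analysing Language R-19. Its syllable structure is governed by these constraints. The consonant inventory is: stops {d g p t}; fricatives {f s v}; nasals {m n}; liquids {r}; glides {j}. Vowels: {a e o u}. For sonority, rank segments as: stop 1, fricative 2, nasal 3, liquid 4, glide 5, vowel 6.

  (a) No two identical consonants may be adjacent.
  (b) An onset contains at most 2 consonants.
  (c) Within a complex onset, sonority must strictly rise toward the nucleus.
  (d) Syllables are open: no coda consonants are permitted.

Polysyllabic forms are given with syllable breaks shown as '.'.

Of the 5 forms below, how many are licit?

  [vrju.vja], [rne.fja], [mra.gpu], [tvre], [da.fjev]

[vrju.vja] — violates constraint (b): syllable 1 onset /vrj/ has 3 consonants (> 2) → illicit
[rne.fja] — violates constraint (c): syllable 1 onset /rn/: /r/ (liquid, 4) → /n/ (nasal, 3) does not rise → illicit
[mra.gpu] — violates constraint (c): syllable 2 onset /gp/: /g/ (stop, 1) → /p/ (stop, 1) does not rise → illicit
[tvre] — violates constraint (b): syllable 1 onset /tvr/ has 3 consonants (> 2) → illicit
[da.fjev] — violates constraint (d): syllable 2 coda /v/ has 1 consonant (> 0) → illicit
No form is licit → 0.

0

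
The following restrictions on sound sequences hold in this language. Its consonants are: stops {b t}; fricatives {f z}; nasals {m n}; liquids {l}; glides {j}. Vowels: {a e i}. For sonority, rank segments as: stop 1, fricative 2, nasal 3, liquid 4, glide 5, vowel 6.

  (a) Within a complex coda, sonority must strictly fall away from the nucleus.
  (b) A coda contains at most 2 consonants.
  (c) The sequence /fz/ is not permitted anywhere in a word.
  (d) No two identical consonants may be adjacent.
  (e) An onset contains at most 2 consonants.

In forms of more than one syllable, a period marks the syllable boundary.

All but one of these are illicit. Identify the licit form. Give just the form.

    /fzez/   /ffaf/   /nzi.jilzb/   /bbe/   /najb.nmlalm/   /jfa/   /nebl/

/jfa/

/fzez/ — violates constraint (c): contains banned sequence /fz/ → illicit
/ffaf/ — violates constraint (d): adjacent identical consonants /ff/ → illicit
/nzi.jilzb/ — violates constraint (b): syllable 2 coda /lzb/ has 3 consonants (> 2) → illicit
/bbe/ — violates constraint (d): adjacent identical consonants /bb/ → illicit
/najb.nmlalm/ — violates constraint (e): syllable 2 onset /nml/ has 3 consonants (> 2) → illicit
/jfa/ — σ1 onset /jf/ (2C), coda /∅/ ok → licit
/nebl/ — violates constraint (a): syllable 1 coda /bl/: /b/ (stop, 1) → /l/ (liquid, 4) does not fall → illicit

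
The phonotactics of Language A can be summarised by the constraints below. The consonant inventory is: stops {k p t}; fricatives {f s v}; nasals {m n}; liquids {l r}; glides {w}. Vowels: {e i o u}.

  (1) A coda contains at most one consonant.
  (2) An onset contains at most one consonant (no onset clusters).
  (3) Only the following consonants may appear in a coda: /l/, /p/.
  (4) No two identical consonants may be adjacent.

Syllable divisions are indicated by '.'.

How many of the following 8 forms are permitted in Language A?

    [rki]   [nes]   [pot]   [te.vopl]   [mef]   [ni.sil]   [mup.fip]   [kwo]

2

[rki] — violates constraint 2: syllable 1 onset /rk/ has 2 consonants (> 1) → not permitted
[nes] — violates constraint 3: syllable 1 coda contains /s/, which is not a licensed coda consonant → not permitted
[pot] — violates constraint 3: syllable 1 coda contains /t/, which is not a licensed coda consonant → not permitted
[te.vopl] — violates constraint 1: syllable 2 coda /pl/ has 2 consonants (> 1) → not permitted
[mef] — violates constraint 3: syllable 1 coda contains /f/, which is not a licensed coda consonant → not permitted
[ni.sil] — σ1 onset /n/, coda /∅/ ok; σ2 onset /s/, coda /l/ ok → permitted
[mup.fip] — σ1 onset /m/, coda /p/ ok; σ2 onset /f/, coda /p/ ok → permitted
[kwo] — violates constraint 2: syllable 1 onset /kw/ has 2 consonants (> 1) → not permitted
Permitted: [ni.sil], [mup.fip] → 2.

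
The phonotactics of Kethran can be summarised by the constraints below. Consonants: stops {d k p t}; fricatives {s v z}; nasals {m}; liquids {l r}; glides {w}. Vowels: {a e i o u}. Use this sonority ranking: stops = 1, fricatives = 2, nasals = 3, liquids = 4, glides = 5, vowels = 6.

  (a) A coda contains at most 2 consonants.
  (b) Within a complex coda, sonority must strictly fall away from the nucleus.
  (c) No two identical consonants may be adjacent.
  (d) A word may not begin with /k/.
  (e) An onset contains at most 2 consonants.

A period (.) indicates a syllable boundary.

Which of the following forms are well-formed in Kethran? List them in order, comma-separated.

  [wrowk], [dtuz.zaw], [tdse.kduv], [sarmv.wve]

[wrowk] — σ1 onset /wr/ (2C), coda /wk/ (5→1 falls) ok → well-formed
[dtuz.zaw] — violates constraint (c): adjacent identical consonants /zz/ → ill-formed
[tdse.kduv] — violates constraint (e): syllable 1 onset /tds/ has 3 consonants (> 2) → ill-formed
[sarmv.wve] — violates constraint (a): syllable 1 coda /rmv/ has 3 consonants (> 2) → ill-formed

[wrowk]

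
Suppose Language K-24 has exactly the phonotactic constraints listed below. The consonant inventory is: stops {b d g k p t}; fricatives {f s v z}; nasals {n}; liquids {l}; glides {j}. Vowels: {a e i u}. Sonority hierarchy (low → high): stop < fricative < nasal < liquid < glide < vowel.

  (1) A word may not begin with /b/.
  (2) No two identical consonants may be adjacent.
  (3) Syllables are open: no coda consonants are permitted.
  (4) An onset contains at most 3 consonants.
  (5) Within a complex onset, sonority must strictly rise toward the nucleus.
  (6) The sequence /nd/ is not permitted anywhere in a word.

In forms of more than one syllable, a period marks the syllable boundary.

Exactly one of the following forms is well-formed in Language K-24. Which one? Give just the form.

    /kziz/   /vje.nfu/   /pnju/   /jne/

/kziz/ — violates constraint 3: syllable 1 coda /z/ has 1 consonant (> 0) → ill-formed
/vje.nfu/ — violates constraint 5: syllable 2 onset /nf/: /n/ (nasal, 3) → /f/ (fricative, 2) does not rise → ill-formed
/pnju/ — σ1 onset /pnj/ (1→3→5 rises), coda /∅/ ok → well-formed
/jne/ — violates constraint 5: syllable 1 onset /jn/: /j/ (glide, 5) → /n/ (nasal, 3) does not rise → ill-formed

/pnju/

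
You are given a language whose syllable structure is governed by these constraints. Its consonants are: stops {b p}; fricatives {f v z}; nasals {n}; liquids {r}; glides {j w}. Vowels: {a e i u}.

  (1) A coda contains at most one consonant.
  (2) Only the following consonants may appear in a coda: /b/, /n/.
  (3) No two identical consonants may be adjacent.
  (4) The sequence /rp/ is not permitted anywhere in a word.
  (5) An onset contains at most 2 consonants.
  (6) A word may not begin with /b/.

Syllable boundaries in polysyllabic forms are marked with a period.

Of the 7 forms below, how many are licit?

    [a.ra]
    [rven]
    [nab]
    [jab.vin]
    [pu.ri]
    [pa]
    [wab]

[a.ra] — σ1 onset /∅/, coda /∅/ ok; σ2 onset /r/, coda /∅/ ok → licit
[rven] — σ1 onset /rv/ (2C), coda /n/ ok → licit
[nab] — σ1 onset /n/, coda /b/ ok → licit
[jab.vin] — σ1 onset /j/, coda /b/ ok; σ2 onset /v/, coda /n/ ok → licit
[pu.ri] — σ1 onset /p/, coda /∅/ ok; σ2 onset /r/, coda /∅/ ok → licit
[pa] — σ1 onset /p/, coda /∅/ ok → licit
[wab] — σ1 onset /w/, coda /b/ ok → licit
Licit: [a.ra], [rven], [nab], [jab.vin], [pu.ri], [pa], [wab] → 7.

7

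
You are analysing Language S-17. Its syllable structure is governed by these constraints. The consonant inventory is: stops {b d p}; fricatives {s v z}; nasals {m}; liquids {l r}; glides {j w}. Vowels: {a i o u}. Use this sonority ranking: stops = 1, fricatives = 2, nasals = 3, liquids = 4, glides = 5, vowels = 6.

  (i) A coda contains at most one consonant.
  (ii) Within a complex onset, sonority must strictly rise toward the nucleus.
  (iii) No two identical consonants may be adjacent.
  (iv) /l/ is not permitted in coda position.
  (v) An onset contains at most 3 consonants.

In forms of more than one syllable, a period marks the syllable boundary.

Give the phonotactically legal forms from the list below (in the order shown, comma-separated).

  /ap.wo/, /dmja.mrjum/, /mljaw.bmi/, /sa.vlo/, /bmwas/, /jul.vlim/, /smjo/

/ap.wo/, /dmja.mrjum/, /mljaw.bmi/, /sa.vlo/, /bmwas/, /smjo/

/ap.wo/ — σ1 onset /∅/, coda /p/ ok; σ2 onset /w/, coda /∅/ ok → phonotactically legal
/dmja.mrjum/ — σ1 onset /dmj/ (1→3→5 rises), coda /∅/ ok; σ2 onset /mrj/ (3→4→5 rises), coda /m/ ok → phonotactically legal
/mljaw.bmi/ — σ1 onset /mlj/ (3→4→5 rises), coda /w/ ok; σ2 onset /bm/ (1→3 rises), coda /∅/ ok → phonotactically legal
/sa.vlo/ — σ1 onset /s/, coda /∅/ ok; σ2 onset /vl/ (2→4 rises), coda /∅/ ok → phonotactically legal
/bmwas/ — σ1 onset /bmw/ (1→3→5 rises), coda /s/ ok → phonotactically legal
/jul.vlim/ — violates constraint (iv): syllable 1 coda contains /l/ → phonotactically illegal
/smjo/ — σ1 onset /smj/ (2→3→5 rises), coda /∅/ ok → phonotactically legal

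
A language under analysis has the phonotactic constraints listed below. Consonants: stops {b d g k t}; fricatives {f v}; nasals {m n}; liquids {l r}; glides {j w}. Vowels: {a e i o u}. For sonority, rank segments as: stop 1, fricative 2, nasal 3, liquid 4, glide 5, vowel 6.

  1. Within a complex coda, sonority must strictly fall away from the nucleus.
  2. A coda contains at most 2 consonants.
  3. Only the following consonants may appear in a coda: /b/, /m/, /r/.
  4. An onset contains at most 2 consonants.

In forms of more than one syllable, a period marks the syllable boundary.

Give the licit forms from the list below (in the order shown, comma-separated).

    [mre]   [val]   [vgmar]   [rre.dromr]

[mre] — σ1 onset /mr/ (2C), coda /∅/ ok → licit
[val] — violates constraint 3: syllable 1 coda contains /l/, which is not a licensed coda consonant → illicit
[vgmar] — violates constraint 4: syllable 1 onset /vgm/ has 3 consonants (> 2) → illicit
[rre.dromr] — violates constraint 1: syllable 2 coda /mr/: /m/ (nasal, 3) → /r/ (liquid, 4) does not fall → illicit

[mre]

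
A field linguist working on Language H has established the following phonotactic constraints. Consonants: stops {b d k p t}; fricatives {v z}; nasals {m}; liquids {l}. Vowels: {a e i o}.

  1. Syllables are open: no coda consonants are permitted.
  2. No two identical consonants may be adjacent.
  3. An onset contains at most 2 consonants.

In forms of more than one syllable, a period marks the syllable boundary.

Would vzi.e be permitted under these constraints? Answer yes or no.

vzi.e — σ1 onset /vz/ (2C), coda /∅/ ok; σ2 onset /∅/, coda /∅/ ok → permitted

yes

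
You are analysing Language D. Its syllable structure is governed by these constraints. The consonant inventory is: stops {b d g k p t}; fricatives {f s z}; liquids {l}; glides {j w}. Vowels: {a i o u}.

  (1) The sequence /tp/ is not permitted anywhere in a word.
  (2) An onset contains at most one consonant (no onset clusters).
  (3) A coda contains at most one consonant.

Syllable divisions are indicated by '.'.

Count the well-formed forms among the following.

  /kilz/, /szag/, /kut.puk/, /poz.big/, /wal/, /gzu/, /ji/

/kilz/ — violates constraint 3: syllable 1 coda /lz/ has 2 consonants (> 1) → ill-formed
/szag/ — violates constraint 2: syllable 1 onset /sz/ has 2 consonants (> 1) → ill-formed
/kut.puk/ — violates constraint 1: contains banned sequence /tp/ → ill-formed
/poz.big/ — σ1 onset /p/, coda /z/ ok; σ2 onset /b/, coda /g/ ok → well-formed
/wal/ — σ1 onset /w/, coda /l/ ok → well-formed
/gzu/ — violates constraint 2: syllable 1 onset /gz/ has 2 consonants (> 1) → ill-formed
/ji/ — σ1 onset /j/, coda /∅/ ok → well-formed
Well-formed: /poz.big/, /wal/, /ji/ → 3.

3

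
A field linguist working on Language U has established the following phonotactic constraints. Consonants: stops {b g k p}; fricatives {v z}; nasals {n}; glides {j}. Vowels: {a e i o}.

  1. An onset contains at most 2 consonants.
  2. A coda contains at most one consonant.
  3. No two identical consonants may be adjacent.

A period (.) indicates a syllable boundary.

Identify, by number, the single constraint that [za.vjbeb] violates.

1

[za.vjbeb]: syllable 2 onset /vjb/ has 3 consonants (> 2).
This is a violation of constraint 1: "An onset contains at most 2 consonants."
The remaining constraints (2, 3) are satisfied.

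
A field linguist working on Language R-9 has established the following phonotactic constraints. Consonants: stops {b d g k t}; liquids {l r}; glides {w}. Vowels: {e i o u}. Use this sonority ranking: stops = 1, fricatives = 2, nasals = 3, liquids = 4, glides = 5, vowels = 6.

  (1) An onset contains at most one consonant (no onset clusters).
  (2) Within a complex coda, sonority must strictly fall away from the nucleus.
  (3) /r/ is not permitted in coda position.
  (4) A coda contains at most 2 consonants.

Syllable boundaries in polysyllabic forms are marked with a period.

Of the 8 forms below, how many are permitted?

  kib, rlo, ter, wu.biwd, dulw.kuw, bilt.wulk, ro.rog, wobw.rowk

4

kib — σ1 onset /k/, coda /b/ ok → permitted
rlo — violates constraint 1: syllable 1 onset /rl/ has 2 consonants (> 1) → not permitted
ter — violates constraint 3: syllable 1 coda contains /r/ → not permitted
wu.biwd — σ1 onset /w/, coda /∅/ ok; σ2 onset /b/, coda /wd/ (5→1 falls) ok → permitted
dulw.kuw — violates constraint 2: syllable 1 coda /lw/: /l/ (liquid, 4) → /w/ (glide, 5) does not fall → not permitted
bilt.wulk — σ1 onset /b/, coda /lt/ (4→1 falls) ok; σ2 onset /w/, coda /lk/ (4→1 falls) ok → permitted
ro.rog — σ1 onset /r/, coda /∅/ ok; σ2 onset /r/, coda /g/ ok → permitted
wobw.rowk — violates constraint 2: syllable 1 coda /bw/: /b/ (stop, 1) → /w/ (glide, 5) does not fall → not permitted
Permitted: kib, wu.biwd, bilt.wulk, ro.rog → 4.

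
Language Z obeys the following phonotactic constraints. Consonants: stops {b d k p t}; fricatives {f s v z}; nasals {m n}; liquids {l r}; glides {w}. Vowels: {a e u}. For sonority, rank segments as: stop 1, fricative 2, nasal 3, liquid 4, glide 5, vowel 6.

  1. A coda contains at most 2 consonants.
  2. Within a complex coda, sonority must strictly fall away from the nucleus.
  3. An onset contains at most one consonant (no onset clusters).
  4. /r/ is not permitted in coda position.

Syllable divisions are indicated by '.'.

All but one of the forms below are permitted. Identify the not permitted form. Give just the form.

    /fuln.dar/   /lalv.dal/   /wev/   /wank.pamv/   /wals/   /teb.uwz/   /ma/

/fuln.dar/

/fuln.dar/ — violates constraint 4: syllable 2 coda contains /r/ → not permitted
/lalv.dal/ — σ1 onset /l/, coda /lv/ (4→2 falls) ok; σ2 onset /d/, coda /l/ ok → permitted
/wev/ — σ1 onset /w/, coda /v/ ok → permitted
/wank.pamv/ — σ1 onset /w/, coda /nk/ (3→1 falls) ok; σ2 onset /p/, coda /mv/ (3→2 falls) ok → permitted
/wals/ — σ1 onset /w/, coda /ls/ (4→2 falls) ok → permitted
/teb.uwz/ — σ1 onset /t/, coda /b/ ok; σ2 onset /∅/, coda /wz/ (5→2 falls) ok → permitted
/ma/ — σ1 onset /m/, coda /∅/ ok → permitted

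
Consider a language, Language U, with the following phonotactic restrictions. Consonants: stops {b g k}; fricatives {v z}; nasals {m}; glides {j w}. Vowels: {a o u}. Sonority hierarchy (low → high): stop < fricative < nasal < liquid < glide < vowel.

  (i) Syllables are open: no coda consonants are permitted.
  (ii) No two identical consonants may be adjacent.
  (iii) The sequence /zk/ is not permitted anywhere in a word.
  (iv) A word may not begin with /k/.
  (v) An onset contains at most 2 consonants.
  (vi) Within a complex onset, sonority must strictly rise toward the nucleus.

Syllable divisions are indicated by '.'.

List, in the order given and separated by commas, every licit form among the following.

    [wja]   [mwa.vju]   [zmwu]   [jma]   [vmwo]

[wja] — violates constraint (vi): syllable 1 onset /wj/: /w/ (glide, 5) → /j/ (glide, 5) does not rise → illicit
[mwa.vju] — σ1 onset /mw/ (3→5 rises), coda /∅/ ok; σ2 onset /vj/ (2→5 rises), coda /∅/ ok → licit
[zmwu] — violates constraint (v): syllable 1 onset /zmw/ has 3 consonants (> 2) → illicit
[jma] — violates constraint (vi): syllable 1 onset /jm/: /j/ (glide, 5) → /m/ (nasal, 3) does not rise → illicit
[vmwo] — violates constraint (v): syllable 1 onset /vmw/ has 3 consonants (> 2) → illicit

[mwa.vju]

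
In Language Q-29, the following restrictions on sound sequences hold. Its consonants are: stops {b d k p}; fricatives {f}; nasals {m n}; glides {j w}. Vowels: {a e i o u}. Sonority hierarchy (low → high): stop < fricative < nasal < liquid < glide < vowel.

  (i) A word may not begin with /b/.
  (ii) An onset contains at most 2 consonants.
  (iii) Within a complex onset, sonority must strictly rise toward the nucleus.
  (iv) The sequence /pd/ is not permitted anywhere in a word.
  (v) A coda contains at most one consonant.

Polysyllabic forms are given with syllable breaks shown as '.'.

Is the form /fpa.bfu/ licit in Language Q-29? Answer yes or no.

no

/fpa.bfu/ — violates constraint (iii): syllable 1 onset /fp/: /f/ (fricative, 2) → /p/ (stop, 1) does not rise → illicit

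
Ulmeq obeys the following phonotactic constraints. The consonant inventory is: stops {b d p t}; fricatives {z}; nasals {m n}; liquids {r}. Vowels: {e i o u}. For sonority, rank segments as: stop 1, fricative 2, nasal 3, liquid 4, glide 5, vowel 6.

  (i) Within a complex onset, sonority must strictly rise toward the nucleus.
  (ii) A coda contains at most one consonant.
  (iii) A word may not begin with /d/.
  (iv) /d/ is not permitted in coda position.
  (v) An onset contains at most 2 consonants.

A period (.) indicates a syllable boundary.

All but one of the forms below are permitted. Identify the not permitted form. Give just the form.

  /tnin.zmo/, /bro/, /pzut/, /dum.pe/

/tnin.zmo/ — σ1 onset /tn/ (1→3 rises), coda /n/ ok; σ2 onset /zm/ (2→3 rises), coda /∅/ ok → permitted
/bro/ — σ1 onset /br/ (1→4 rises), coda /∅/ ok → permitted
/pzut/ — σ1 onset /pz/ (1→2 rises), coda /t/ ok → permitted
/dum.pe/ — violates constraint (iii): word begins with /d/ → not permitted

/dum.pe/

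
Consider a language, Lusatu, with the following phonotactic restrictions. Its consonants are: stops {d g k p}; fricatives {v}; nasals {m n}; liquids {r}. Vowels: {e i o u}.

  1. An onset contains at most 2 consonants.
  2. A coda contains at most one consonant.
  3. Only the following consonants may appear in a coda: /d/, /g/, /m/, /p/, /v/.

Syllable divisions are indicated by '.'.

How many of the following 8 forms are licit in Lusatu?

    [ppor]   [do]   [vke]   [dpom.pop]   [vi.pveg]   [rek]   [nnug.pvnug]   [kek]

4

[ppor] — violates constraint 3: syllable 1 coda contains /r/, which is not a licensed coda consonant → illicit
[do] — σ1 onset /d/, coda /∅/ ok → licit
[vke] — σ1 onset /vk/ (2C), coda /∅/ ok → licit
[dpom.pop] — σ1 onset /dp/ (2C), coda /m/ ok; σ2 onset /p/, coda /p/ ok → licit
[vi.pveg] — σ1 onset /v/, coda /∅/ ok; σ2 onset /pv/ (2C), coda /g/ ok → licit
[rek] — violates constraint 3: syllable 1 coda contains /k/, which is not a licensed coda consonant → illicit
[nnug.pvnug] — violates constraint 1: syllable 2 onset /pvn/ has 3 consonants (> 2) → illicit
[kek] — violates constraint 3: syllable 1 coda contains /k/, which is not a licensed coda consonant → illicit
Licit: [do], [vke], [dpom.pop], [vi.pveg] → 4.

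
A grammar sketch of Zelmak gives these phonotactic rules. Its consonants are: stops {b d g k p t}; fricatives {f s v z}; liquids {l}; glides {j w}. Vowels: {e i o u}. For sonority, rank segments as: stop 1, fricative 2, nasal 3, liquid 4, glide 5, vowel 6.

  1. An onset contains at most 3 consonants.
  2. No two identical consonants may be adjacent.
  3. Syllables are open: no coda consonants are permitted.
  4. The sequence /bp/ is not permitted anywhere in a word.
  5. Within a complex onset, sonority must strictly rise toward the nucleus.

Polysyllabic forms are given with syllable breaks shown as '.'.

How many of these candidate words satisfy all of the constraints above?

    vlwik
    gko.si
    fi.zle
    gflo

2

vlwik — violates constraint 3: syllable 1 coda /k/ has 1 consonant (> 0) → ill-formed
gko.si — violates constraint 5: syllable 1 onset /gk/: /g/ (stop, 1) → /k/ (stop, 1) does not rise → ill-formed
fi.zle — σ1 onset /f/, coda /∅/ ok; σ2 onset /zl/ (2→4 rises), coda /∅/ ok → well-formed
gflo — σ1 onset /gfl/ (1→2→4 rises), coda /∅/ ok → well-formed
Well-formed: fi.zle, gflo → 2.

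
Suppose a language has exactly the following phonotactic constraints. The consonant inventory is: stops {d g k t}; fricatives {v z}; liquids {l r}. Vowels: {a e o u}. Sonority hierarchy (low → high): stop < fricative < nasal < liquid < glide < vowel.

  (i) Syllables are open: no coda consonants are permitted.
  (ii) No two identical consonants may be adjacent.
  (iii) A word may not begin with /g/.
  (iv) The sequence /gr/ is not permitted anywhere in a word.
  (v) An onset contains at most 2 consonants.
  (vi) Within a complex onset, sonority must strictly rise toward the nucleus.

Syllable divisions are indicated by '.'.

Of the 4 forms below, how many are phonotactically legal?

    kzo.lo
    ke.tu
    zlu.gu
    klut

kzo.lo — σ1 onset /kz/ (1→2 rises), coda /∅/ ok; σ2 onset /l/, coda /∅/ ok → phonotactically legal
ke.tu — σ1 onset /k/, coda /∅/ ok; σ2 onset /t/, coda /∅/ ok → phonotactically legal
zlu.gu — σ1 onset /zl/ (2→4 rises), coda /∅/ ok; σ2 onset /g/, coda /∅/ ok → phonotactically legal
klut — violates constraint (i): syllable 1 coda /t/ has 1 consonant (> 0) → phonotactically illegal
Phonotactically legal: kzo.lo, ke.tu, zlu.gu → 3.

3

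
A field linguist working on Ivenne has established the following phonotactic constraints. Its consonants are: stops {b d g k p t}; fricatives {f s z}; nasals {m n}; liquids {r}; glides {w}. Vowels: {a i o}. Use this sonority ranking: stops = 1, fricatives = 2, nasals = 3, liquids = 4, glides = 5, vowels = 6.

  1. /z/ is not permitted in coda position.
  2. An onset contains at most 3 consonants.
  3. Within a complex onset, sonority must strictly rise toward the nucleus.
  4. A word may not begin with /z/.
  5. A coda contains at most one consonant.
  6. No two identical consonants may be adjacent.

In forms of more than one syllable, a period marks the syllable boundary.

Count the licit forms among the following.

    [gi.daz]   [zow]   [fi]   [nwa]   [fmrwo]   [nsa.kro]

[gi.daz] — violates constraint 1: syllable 2 coda contains /z/ → illicit
[zow] — violates constraint 4: word begins with /z/ → illicit
[fi] — σ1 onset /f/, coda /∅/ ok → licit
[nwa] — σ1 onset /nw/ (3→5 rises), coda /∅/ ok → licit
[fmrwo] — violates constraint 2: syllable 1 onset /fmrw/ has 4 consonants (> 3) → illicit
[nsa.kro] — violates constraint 3: syllable 1 onset /ns/: /n/ (nasal, 3) → /s/ (fricative, 2) does not rise → illicit
Licit: [fi], [nwa] → 2.

2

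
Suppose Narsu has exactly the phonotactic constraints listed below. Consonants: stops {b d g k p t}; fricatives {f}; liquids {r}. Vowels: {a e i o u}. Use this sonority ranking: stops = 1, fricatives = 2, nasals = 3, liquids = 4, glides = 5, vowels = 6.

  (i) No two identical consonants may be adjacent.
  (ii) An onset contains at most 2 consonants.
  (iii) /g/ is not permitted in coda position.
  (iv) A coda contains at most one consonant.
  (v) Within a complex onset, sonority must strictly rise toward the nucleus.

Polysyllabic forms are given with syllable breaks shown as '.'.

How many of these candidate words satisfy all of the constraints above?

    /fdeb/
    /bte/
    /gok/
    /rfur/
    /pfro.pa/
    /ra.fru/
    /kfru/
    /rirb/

/fdeb/ — violates constraint (v): syllable 1 onset /fd/: /f/ (fricative, 2) → /d/ (stop, 1) does not rise → ill-formed
/bte/ — violates constraint (v): syllable 1 onset /bt/: /b/ (stop, 1) → /t/ (stop, 1) does not rise → ill-formed
/gok/ — σ1 onset /g/, coda /k/ ok → well-formed
/rfur/ — violates constraint (v): syllable 1 onset /rf/: /r/ (liquid, 4) → /f/ (fricative, 2) does not rise → ill-formed
/pfro.pa/ — violates constraint (ii): syllable 1 onset /pfr/ has 3 consonants (> 2) → ill-formed
/ra.fru/ — σ1 onset /r/, coda /∅/ ok; σ2 onset /fr/ (2→4 rises), coda /∅/ ok → well-formed
/kfru/ — violates constraint (ii): syllable 1 onset /kfr/ has 3 consonants (> 2) → ill-formed
/rirb/ — violates constraint (iv): syllable 1 coda /rb/ has 2 consonants (> 1) → ill-formed
Well-formed: /gok/, /ra.fru/ → 2.

2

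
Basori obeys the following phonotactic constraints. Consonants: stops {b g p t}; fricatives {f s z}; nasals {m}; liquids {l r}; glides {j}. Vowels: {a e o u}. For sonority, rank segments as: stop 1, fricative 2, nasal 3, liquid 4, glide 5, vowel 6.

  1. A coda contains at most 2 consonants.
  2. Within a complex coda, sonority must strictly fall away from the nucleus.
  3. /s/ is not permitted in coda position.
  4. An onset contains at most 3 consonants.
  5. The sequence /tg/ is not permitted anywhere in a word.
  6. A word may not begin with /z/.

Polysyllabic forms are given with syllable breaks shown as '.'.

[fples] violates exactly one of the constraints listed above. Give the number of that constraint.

[fples]: syllable 1 coda contains /s/.
This is a violation of constraint 3: "/s/ is not permitted in coda position."
The remaining constraints (1, 2, 4, 5, 6) are satisfied.

3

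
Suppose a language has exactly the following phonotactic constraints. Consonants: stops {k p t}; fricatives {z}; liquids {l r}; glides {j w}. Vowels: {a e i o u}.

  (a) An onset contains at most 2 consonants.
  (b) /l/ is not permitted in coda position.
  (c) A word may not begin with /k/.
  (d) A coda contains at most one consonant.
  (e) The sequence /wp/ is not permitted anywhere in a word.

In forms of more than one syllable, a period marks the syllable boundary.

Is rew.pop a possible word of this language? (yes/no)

no

rew.pop — violates constraint (e): contains banned sequence /wp/ → illicit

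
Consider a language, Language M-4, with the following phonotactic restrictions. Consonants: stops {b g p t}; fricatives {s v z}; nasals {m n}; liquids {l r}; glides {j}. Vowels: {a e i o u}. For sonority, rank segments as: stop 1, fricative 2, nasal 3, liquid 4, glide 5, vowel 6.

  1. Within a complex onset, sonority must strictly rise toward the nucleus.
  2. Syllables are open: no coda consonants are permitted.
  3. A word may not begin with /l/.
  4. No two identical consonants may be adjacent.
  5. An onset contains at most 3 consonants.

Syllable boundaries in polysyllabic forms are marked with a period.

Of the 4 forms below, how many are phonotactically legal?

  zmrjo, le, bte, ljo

zmrjo — violates constraint 5: syllable 1 onset /zmrj/ has 4 consonants (> 3) → phonotactically illegal
le — violates constraint 3: word begins with /l/ → phonotactically illegal
bte — violates constraint 1: syllable 1 onset /bt/: /b/ (stop, 1) → /t/ (stop, 1) does not rise → phonotactically illegal
ljo — violates constraint 3: word begins with /l/ → phonotactically illegal
No form is phonotactically legal → 0.

0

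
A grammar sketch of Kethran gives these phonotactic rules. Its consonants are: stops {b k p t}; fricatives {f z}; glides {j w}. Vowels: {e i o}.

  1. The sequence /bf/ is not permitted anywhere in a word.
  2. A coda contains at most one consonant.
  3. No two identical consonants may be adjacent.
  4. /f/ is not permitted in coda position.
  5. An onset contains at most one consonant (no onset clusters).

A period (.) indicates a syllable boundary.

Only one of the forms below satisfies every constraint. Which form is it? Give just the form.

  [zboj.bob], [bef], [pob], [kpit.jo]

[zboj.bob] — violates constraint 5: syllable 1 onset /zb/ has 2 consonants (> 1) → illicit
[bef] — violates constraint 4: syllable 1 coda contains /f/ → illicit
[pob] — σ1 onset /p/, coda /b/ ok → licit
[kpit.jo] — violates constraint 5: syllable 1 onset /kp/ has 2 consonants (> 1) → illicit

[pob]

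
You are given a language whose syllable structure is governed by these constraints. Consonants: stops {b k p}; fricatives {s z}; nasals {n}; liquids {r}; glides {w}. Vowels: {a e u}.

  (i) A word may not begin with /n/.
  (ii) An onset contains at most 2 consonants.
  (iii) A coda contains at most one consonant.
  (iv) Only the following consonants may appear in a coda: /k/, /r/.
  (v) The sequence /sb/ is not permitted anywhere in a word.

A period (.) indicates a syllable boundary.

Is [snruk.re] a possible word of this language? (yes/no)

[snruk.re] — violates constraint (ii): syllable 1 onset /snr/ has 3 consonants (> 2) → ill-formed

no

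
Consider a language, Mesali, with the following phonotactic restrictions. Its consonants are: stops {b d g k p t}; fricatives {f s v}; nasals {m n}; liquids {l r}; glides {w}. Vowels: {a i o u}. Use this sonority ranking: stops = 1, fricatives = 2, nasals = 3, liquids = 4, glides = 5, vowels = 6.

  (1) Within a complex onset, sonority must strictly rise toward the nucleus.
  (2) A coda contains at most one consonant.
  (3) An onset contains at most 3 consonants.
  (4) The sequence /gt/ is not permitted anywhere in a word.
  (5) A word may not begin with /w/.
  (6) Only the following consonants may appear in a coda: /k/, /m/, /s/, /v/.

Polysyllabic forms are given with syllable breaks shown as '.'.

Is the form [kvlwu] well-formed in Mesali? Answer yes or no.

no

[kvlwu] — violates constraint 3: syllable 1 onset /kvlw/ has 4 consonants (> 3) → ill-formed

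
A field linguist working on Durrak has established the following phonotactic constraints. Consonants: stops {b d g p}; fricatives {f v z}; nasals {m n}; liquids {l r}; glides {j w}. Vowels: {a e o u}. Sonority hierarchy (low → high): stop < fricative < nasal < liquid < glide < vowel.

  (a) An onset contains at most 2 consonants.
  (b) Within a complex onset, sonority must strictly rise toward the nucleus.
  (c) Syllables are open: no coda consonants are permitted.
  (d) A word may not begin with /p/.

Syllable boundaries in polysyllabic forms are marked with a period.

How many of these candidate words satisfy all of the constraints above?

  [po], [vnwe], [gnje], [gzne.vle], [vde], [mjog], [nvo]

[po] — violates constraint (d): word begins with /p/ → ill-formed
[vnwe] — violates constraint (a): syllable 1 onset /vnw/ has 3 consonants (> 2) → ill-formed
[gnje] — violates constraint (a): syllable 1 onset /gnj/ has 3 consonants (> 2) → ill-formed
[gzne.vle] — violates constraint (a): syllable 1 onset /gzn/ has 3 consonants (> 2) → ill-formed
[vde] — violates constraint (b): syllable 1 onset /vd/: /v/ (fricative, 2) → /d/ (stop, 1) does not rise → ill-formed
[mjog] — violates constraint (c): syllable 1 coda /g/ has 1 consonant (> 0) → ill-formed
[nvo] — violates constraint (b): syllable 1 onset /nv/: /n/ (nasal, 3) → /v/ (fricative, 2) does not rise → ill-formed
No form is well-formed → 0.

0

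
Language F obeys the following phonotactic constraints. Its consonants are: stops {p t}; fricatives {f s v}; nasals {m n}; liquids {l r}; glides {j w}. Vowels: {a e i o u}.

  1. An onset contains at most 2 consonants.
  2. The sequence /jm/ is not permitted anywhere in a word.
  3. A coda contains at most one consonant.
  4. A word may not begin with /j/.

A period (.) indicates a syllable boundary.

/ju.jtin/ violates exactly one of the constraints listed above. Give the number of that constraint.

4

/ju.jtin/: word begins with /j/.
This is a violation of constraint 4: "A word may not begin with /j/."
The remaining constraints (1, 2, 3) are satisfied.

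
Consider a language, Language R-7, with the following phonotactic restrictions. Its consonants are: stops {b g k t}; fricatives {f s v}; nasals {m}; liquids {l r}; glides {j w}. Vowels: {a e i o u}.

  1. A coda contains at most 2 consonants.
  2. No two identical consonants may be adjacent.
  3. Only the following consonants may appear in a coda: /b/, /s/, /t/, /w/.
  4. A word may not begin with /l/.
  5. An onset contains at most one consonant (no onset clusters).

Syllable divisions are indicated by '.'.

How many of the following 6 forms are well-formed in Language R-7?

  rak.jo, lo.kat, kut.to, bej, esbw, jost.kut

1

rak.jo — violates constraint 3: syllable 1 coda contains /k/, which is not a licensed coda consonant → ill-formed
lo.kat — violates constraint 4: word begins with /l/ → ill-formed
kut.to — violates constraint 2: adjacent identical consonants /tt/ → ill-formed
bej — violates constraint 3: syllable 1 coda contains /j/, which is not a licensed coda consonant → ill-formed
esbw — violates constraint 1: syllable 1 coda /sbw/ has 3 consonants (> 2) → ill-formed
jost.kut — σ1 onset /j/, coda /st/ (2C) ok; σ2 onset /k/, coda /t/ ok → well-formed
Well-formed: jost.kut → 1.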